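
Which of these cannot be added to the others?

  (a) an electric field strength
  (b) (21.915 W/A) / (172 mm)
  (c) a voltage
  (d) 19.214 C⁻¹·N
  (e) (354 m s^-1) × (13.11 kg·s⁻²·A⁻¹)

(c)

In SI base units:
  (a) [electric field strength] = kg·m·s⁻³·A⁻¹
  (b) [kg·m²·s⁻³·A⁻¹] / [m] = kg·m·s⁻³·A⁻¹
  (c) [voltage] = kg·m²·s⁻³·A⁻¹
  (d) N·C⁻¹ = kg·m·s⁻²·(s·A)⁻¹ = kg·m·s⁻³·A⁻¹
  (e) [m·s⁻¹] · [kg·s⁻²·A⁻¹] = kg·m·s⁻³·A⁻¹
All reduce to kg·m·s⁻³·A⁻¹ except (c), which is kg·m²·s⁻³·A⁻¹.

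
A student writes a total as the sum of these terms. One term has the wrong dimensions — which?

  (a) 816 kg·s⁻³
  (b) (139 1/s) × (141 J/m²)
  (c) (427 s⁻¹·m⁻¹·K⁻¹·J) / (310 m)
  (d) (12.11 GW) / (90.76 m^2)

(c)

In SI base units:
  (a) kg·s⁻³
  (b) [s⁻¹] · [kg·s⁻²] = kg·s⁻³
  (c) [kg·m·s⁻³·K⁻¹] / [m] = kg·s⁻³·K⁻¹
  (d) [kg·m²·s⁻³] / [m²] = kg·s⁻³
All reduce to kg·s⁻³ except (c), which is kg·s⁻³·K⁻¹.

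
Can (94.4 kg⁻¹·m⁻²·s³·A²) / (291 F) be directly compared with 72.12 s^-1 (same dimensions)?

In SI base units:
  (94.4 kg⁻¹·m⁻²·s³·A²) / (291 F):  [kg⁻¹·m⁻²·s³·A²] / [kg⁻¹·m⁻²·s⁴·A²] = s⁻¹
  72.12 s^-1:  s⁻¹
Both are s⁻¹, so they have the same dimensions and can be added.

Yes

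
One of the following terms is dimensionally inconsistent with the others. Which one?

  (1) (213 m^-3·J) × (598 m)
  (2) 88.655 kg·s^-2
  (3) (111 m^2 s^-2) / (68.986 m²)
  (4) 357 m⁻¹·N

(3)

Dimensions:
  (1) [kg·m⁻¹·s⁻²] · [m] = kg·s⁻²
  (2) kg·s⁻²
  (3) [m²·s⁻²] / [m²] = s⁻²
  (4) N·m⁻¹ = kg·m·s⁻²·m⁻¹ = kg·s⁻²
All reduce to kg·s⁻² except (3), which is s⁻².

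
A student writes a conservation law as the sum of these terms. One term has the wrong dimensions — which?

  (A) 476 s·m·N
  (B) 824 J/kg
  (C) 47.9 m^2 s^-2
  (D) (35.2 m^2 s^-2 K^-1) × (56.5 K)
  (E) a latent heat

Dimensions:
  (A) N·m·s = kg·m·s⁻²·m·s = kg·m²·s⁻¹
  (B) J·kg⁻¹ = N·m·kg⁻¹ = m²·s⁻²
  (C) m²·s⁻²
  (D) [m²·s⁻²·K⁻¹] · [K] = m²·s⁻²
  (E) [latent heat] = m²·s⁻²
All reduce to m²·s⁻² except (A), which is kg·m²·s⁻¹.

(A)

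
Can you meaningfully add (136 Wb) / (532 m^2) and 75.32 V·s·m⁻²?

Yes

Reduce each to base SI dimensions:
  (136 Wb) / (532 m^2):  [kg·m²·s⁻²·A⁻¹] / [m²] = kg·s⁻²·A⁻¹
  75.32 V·s·m⁻²:  V·s·m⁻² = J·C⁻¹·s·m⁻² = kg·s⁻²·A⁻¹
Both are kg·s⁻²·A⁻¹, so they have the same dimensions and can be added.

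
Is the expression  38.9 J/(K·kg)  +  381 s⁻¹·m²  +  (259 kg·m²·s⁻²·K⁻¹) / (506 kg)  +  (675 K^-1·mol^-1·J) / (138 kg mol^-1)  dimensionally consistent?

No

Expand each in SI base units:
  38.9 J/(K·kg):  J·kg⁻¹·K⁻¹ = N·m·kg⁻¹·K⁻¹ = m²·s⁻²·K⁻¹
  381 s⁻¹·m²:  m²·s⁻¹
  (259 kg·m²·s⁻²·K⁻¹) / (506 kg):  [kg·m²·s⁻²·K⁻¹] / [kg] = m²·s⁻²·K⁻¹
  (675 K^-1·mol^-1·J) / (138 kg mol^-1):  [kg·m²·s⁻²·K⁻¹·mol⁻¹] / [kg·mol⁻¹] = m²·s⁻²·K⁻¹
The terms do not share a single dimension (m²·s⁻²·K⁻¹ vs m²·s⁻¹).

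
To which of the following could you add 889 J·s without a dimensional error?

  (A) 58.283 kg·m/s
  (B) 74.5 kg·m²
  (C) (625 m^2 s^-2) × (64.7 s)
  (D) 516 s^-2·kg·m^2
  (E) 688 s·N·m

Reference: J·s = N·m·s = kg·m²·s⁻¹.
Each option:
  (A) kg·m·s⁻¹
  (B) kg·m²
  (C) [m²·s⁻²] · [s] = m²·s⁻¹
  (D) kg·m²·s⁻²
  (E) N·m·s = kg·m·s⁻²·m·s = kg·m²·s⁻¹  ← same
Only (E) matches kg·m²·s⁻¹.

(E)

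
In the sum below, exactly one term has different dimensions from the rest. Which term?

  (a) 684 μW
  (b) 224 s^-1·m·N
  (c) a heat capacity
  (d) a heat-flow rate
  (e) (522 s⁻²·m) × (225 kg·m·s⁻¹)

In SI base units:
  (a) W = J·s⁻¹ = kg·m²·s⁻³
  (b) N·m·s⁻¹ = kg·m·s⁻²·m·s⁻¹ = kg·m²·s⁻³
  (c) [heat capacity] = kg·m²·s⁻²·K⁻¹
  (d) [heat-flow rate] = kg·m²·s⁻³
  (e) [m·s⁻²] · [kg·m·s⁻¹] = kg·m²·s⁻³
All reduce to kg·m²·s⁻³ except (c), which is kg·m²·s⁻²·K⁻¹.

(c)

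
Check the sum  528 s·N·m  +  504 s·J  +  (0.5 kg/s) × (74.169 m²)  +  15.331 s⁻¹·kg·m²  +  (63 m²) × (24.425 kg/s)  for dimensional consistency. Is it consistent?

Yes

Dimensions:
  528 s·N·m:  N·m·s = kg·m·s⁻²·m·s = kg·m²·s⁻¹
  504 s·J:  J·s = N·m·s = kg·m²·s⁻¹
  (0.5 kg/s) × (74.169 m²):  [kg·s⁻¹] · [m²] = kg·m²·s⁻¹
  15.331 s⁻¹·kg·m²:  kg·m²·s⁻¹
  (63 m²) × (24.425 kg/s):  [m²] · [kg·s⁻¹] = kg·m²·s⁻¹
Every term reduces to kg·m²·s⁻¹.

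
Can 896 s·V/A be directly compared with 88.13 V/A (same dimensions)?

Expand each in SI base units:
  896 s·V/A:  V·s·A⁻¹ = J·C⁻¹·s·A⁻¹ = kg·m²·s⁻²·A⁻²
  88.13 V/A:  V·A⁻¹ = J·C⁻¹·A⁻¹ = kg·m²·s⁻³·A⁻²
kg·m²·s⁻²·A⁻² ≠ kg·m²·s⁻³·A⁻², so they cannot be added.

No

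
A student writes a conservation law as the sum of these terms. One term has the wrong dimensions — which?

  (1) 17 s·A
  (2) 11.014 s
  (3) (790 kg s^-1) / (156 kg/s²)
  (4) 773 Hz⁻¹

(1)

Reduce each to base SI dimensions:
  (1) A·s = s·A
  (2) s
  (3) [kg·s⁻¹] / [kg·s⁻²] = s
  (4) Hz⁻¹ = (s⁻¹)⁻¹ = s
All reduce to s except (1), which is s·A.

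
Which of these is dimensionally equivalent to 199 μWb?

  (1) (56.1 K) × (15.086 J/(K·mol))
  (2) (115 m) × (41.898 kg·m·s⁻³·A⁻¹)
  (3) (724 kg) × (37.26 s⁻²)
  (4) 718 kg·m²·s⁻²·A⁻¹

(4)

Reference: Wb = V·s = kg·m²·s⁻²·A⁻¹.
Each option:
  (1) [K] · [kg·m²·s⁻²·K⁻¹·mol⁻¹] = kg·m²·s⁻²·mol⁻¹
  (2) [m] · [kg·m·s⁻³·A⁻¹] = kg·m²·s⁻³·A⁻¹
  (3) [kg] · [s⁻²] = kg·s⁻²
  (4) kg·m²·s⁻²·A⁻¹  ← same
Only (4) matches kg·m²·s⁻²·A⁻¹.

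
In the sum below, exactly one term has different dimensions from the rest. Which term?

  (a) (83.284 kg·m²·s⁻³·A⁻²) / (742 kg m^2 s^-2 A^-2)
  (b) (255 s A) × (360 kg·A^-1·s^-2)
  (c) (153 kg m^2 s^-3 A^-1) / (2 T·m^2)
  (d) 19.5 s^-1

(b)

Dimensions:
  (a) [kg·m²·s⁻³·A⁻²] / [kg·m²·s⁻²·A⁻²] = s⁻¹
  (b) [s·A] · [kg·s⁻²·A⁻¹] = kg·s⁻¹
  (c) [kg·m²·s⁻³·A⁻¹] / [kg·m²·s⁻²·A⁻¹] = s⁻¹
  (d) s⁻¹
All reduce to s⁻¹ except (b), which is kg·s⁻¹.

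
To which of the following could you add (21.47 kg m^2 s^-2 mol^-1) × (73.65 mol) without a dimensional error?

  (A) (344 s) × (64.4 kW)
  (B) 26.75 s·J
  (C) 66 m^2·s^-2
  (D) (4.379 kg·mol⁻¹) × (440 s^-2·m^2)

(A)

Reference: [kg·m²·s⁻²·mol⁻¹] · [mol] = kg·m²·s⁻².
Each option:
  (A) [s] · [kg·m²·s⁻³] = kg·m²·s⁻²  ← same
  (B) J·s = N·m·s = kg·m²·s⁻¹
  (C) m²·s⁻²
  (D) [kg·mol⁻¹] · [m²·s⁻²] = kg·m²·s⁻²·mol⁻¹
Only (A) matches kg·m²·s⁻².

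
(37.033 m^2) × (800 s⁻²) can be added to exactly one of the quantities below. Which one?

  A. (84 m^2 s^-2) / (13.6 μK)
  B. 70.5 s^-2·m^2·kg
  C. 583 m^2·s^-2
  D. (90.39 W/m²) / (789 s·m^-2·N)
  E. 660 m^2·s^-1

Reference: [m²] · [s⁻²] = m²·s⁻².
Each option:
  A. [m²·s⁻²] / [K] = m²·s⁻²·K⁻¹
  B. kg·m²·s⁻²
  C. m²·s⁻²  ← same
  D. [kg·s⁻³] / [kg·m⁻¹·s⁻¹] = m·s⁻²
  E. m²·s⁻¹
Only C. matches m²·s⁻².

C.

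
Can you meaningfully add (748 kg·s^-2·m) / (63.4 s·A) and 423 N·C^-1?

In SI base units:
  (748 kg·s^-2·m) / (63.4 s·A):  [kg·m·s⁻²] / [s·A] = kg·m·s⁻³·A⁻¹
  423 N·C^-1:  N·C⁻¹ = kg·m·s⁻²·(s·A)⁻¹ = kg·m·s⁻³·A⁻¹
Both are kg·m·s⁻³·A⁻¹, so they have the same dimensions and can be added.

Yes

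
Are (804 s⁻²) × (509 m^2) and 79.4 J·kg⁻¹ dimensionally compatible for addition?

Reduce each to base SI dimensions:
  (804 s⁻²) × (509 m^2):  [s⁻²] · [m²] = m²·s⁻²
  79.4 J·kg⁻¹:  J·kg⁻¹ = N·m·kg⁻¹ = m²·s⁻²
Both are m²·s⁻², so they have the same dimensions and can be added.

Yes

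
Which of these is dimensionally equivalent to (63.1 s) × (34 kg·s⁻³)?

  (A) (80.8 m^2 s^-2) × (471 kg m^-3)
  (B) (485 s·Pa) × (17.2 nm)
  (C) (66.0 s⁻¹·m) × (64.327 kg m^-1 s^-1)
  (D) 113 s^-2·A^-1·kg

Reference: [s] · [kg·s⁻³] = kg·s⁻².
Each option:
  (A) [m²·s⁻²] · [kg·m⁻³] = kg·m⁻¹·s⁻²
  (B) [kg·m⁻¹·s⁻¹] · [m] = kg·s⁻¹
  (C) [m·s⁻¹] · [kg·m⁻¹·s⁻¹] = kg·s⁻²  ← same
  (D) kg·s⁻²·A⁻¹
Only (C) matches kg·s⁻².

(C)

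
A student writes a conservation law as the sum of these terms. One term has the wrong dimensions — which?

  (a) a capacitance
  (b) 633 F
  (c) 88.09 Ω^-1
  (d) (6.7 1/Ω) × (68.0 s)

(c)

Work out the base dimensions of each:
  (a) [capacitance] = kg⁻¹·m⁻²·s⁴·A²
  (b) F = C·V⁻¹ = kg⁻¹·m⁻²·s⁴·A²
  (c) Ω⁻¹ = (V·A⁻¹)⁻¹ = kg⁻¹·m⁻²·s³·A²
  (d) [kg⁻¹·m⁻²·s³·A²] · [s] = kg⁻¹·m⁻²·s⁴·A²
All reduce to kg⁻¹·m⁻²·s⁴·A² except (c), which is kg⁻¹·m⁻²·s³·A².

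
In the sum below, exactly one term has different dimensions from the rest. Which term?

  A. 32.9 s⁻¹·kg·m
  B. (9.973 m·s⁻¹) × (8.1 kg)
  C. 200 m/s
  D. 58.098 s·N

C.

Work out the base dimensions of each:
  A. kg·m·s⁻¹
  B. [m·s⁻¹] · [kg] = kg·m·s⁻¹
  C. m·s⁻¹
  D. N·s = kg·m·s⁻²·s = kg·m·s⁻¹
All reduce to kg·m·s⁻¹ except C., which is m·s⁻¹.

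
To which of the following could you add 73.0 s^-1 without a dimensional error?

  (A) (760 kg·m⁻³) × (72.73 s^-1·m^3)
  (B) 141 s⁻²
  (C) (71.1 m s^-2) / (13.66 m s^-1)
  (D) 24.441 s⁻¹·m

(C)

Reference: s⁻¹.
Each option:
  (A) [kg·m⁻³] · [m³·s⁻¹] = kg·s⁻¹
  (B) s⁻²
  (C) [m·s⁻²] / [m·s⁻¹] = s⁻¹  ← same
  (D) m·s⁻¹
Only (C) matches s⁻¹.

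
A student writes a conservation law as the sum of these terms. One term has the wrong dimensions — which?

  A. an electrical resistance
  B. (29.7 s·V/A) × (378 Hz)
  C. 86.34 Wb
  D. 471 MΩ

C.

Expand each in SI base units:
  A. [electrical resistance] = kg·m²·s⁻³·A⁻²
  B. [kg·m²·s⁻²·A⁻²] · [s⁻¹] = kg·m²·s⁻³·A⁻²
  C. Wb = V·s = kg·m²·s⁻²·A⁻¹
  D. Ω = V·A⁻¹ = kg·m²·s⁻³·A⁻²
All reduce to kg·m²·s⁻³·A⁻² except C., which is kg·m²·s⁻²·A⁻¹.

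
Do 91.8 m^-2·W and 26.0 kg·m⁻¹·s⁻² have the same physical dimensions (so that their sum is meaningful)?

No

In SI base units:
  91.8 m^-2·W:  W·m⁻² = J·s⁻¹·m⁻² = kg·s⁻³
  26.0 kg·m⁻¹·s⁻²:  kg·m⁻¹·s⁻²
kg·s⁻³ ≠ kg·m⁻¹·s⁻², so they cannot be added.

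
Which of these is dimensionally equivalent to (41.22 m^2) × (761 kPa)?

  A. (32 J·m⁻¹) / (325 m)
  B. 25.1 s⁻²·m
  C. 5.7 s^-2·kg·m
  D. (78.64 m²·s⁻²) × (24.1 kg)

Reference: [m²] · [kg·m⁻¹·s⁻²] = kg·m·s⁻².
Each option:
  A. [kg·m·s⁻²] / [m] = kg·s⁻²
  B. m·s⁻²
  C. kg·m·s⁻²  ← same
  D. [m²·s⁻²] · [kg] = kg·m²·s⁻²
Only C. matches kg·m·s⁻².

C.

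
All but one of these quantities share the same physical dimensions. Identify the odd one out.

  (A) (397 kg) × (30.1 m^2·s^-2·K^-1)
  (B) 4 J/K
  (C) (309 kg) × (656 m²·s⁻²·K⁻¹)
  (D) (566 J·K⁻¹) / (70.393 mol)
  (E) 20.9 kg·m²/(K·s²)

(D)

Dimensions:
  (A) [kg] · [m²·s⁻²·K⁻¹] = kg·m²·s⁻²·K⁻¹
  (B) J·K⁻¹ = N·m·K⁻¹ = kg·m²·s⁻²·K⁻¹
  (C) [kg] · [m²·s⁻²·K⁻¹] = kg·m²·s⁻²·K⁻¹
  (D) [kg·m²·s⁻²·K⁻¹] / [mol] = kg·m²·s⁻²·K⁻¹·mol⁻¹
  (E) kg·m²·s⁻²·K⁻¹
All reduce to kg·m²·s⁻²·K⁻¹ except (D), which is kg·m²·s⁻²·K⁻¹·mol⁻¹.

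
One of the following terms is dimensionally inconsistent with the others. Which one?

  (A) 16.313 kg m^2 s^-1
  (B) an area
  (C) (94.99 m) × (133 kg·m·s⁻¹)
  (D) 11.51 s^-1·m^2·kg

Dimensions:
  (A) kg·m²·s⁻¹
  (B) [area] = m²
  (C) [m] · [kg·m·s⁻¹] = kg·m²·s⁻¹
  (D) kg·m²·s⁻¹
All reduce to kg·m²·s⁻¹ except (B), which is m².

(B)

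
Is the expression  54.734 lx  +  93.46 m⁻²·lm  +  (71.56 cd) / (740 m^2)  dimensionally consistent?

Reduce each to base SI dimensions:
  54.734 lx:  lx = lm·m⁻² = m⁻²·cd
  93.46 m⁻²·lm:  lm·m⁻² = cd·m⁻² = m⁻²·cd
  (71.56 cd) / (740 m^2):  [cd] / [m²] = m⁻²·cd
Every term reduces to m⁻²·cd.

Yes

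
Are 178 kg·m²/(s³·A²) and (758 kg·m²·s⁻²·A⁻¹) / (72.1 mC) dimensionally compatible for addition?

Work out the base dimensions of each:
  178 kg·m²/(s³·A²):  kg·m²·s⁻³·A⁻²
  (758 kg·m²·s⁻²·A⁻¹) / (72.1 mC):  [kg·m²·s⁻²·A⁻¹] / [s·A] = kg·m²·s⁻³·A⁻²
Both are kg·m²·s⁻³·A⁻², so they have the same dimensions and can be added.

Yes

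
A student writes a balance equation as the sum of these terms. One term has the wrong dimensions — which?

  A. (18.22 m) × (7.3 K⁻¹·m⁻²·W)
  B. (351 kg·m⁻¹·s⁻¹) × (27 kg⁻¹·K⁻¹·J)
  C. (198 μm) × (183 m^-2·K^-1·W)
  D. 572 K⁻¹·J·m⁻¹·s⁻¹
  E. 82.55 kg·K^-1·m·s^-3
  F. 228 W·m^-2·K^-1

F.

Dimensions:
  A. [m] · [kg·s⁻³·K⁻¹] = kg·m·s⁻³·K⁻¹
  B. [kg·m⁻¹·s⁻¹] · [m²·s⁻²·K⁻¹] = kg·m·s⁻³·K⁻¹
  C. [m] · [kg·s⁻³·K⁻¹] = kg·m·s⁻³·K⁻¹
  D. J·s⁻¹·m⁻¹·K⁻¹ = N·m·s⁻¹·m⁻¹·K⁻¹ = kg·m·s⁻³·K⁻¹
  E. kg·m·s⁻³·K⁻¹
  F. W·m⁻²·K⁻¹ = J·s⁻¹·m⁻²·K⁻¹ = kg·s⁻³·K⁻¹
All reduce to kg·m·s⁻³·K⁻¹ except F., which is kg·s⁻³·K⁻¹.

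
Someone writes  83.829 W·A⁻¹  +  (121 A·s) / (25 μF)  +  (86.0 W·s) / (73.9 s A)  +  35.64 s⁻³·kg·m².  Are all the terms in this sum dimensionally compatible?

Dimensions:
  83.829 W·A⁻¹:  W·A⁻¹ = J·s⁻¹·A⁻¹ = kg·m²·s⁻³·A⁻¹
  (121 A·s) / (25 μF):  [s·A] / [kg⁻¹·m⁻²·s⁴·A²] = kg·m²·s⁻³·A⁻¹
  (86.0 W·s) / (73.9 s A):  [kg·m²·s⁻²] / [s·A] = kg·m²·s⁻³·A⁻¹
  35.64 s⁻³·kg·m²:  kg·m²·s⁻³
The terms do not share a single dimension (kg·m²·s⁻³ vs kg·m²·s⁻³·A⁻¹).

No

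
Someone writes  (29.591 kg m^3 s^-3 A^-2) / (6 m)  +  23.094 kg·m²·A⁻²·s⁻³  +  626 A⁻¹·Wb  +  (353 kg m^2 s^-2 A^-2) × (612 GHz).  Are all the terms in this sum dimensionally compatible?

No

In SI base units:
  (29.591 kg m^3 s^-3 A^-2) / (6 m):  [kg·m³·s⁻³·A⁻²] / [m] = kg·m²·s⁻³·A⁻²
  23.094 kg·m²·A⁻²·s⁻³:  kg·m²·s⁻³·A⁻²
  626 A⁻¹·Wb:  Wb·A⁻¹ = V·s·A⁻¹ = kg·m²·s⁻²·A⁻²
  (353 kg m^2 s^-2 A^-2) × (612 GHz):  [kg·m²·s⁻²·A⁻²] · [s⁻¹] = kg·m²·s⁻³·A⁻²
The terms do not share a single dimension (kg·m²·s⁻²·A⁻² vs kg·m²·s⁻³·A⁻²).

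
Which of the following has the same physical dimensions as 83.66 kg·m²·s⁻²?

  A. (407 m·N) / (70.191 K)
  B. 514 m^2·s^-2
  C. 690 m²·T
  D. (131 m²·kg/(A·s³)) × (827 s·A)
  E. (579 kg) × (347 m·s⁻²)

Reference: kg·m²·s⁻².
Each option:
  A. [kg·m²·s⁻²] / [K] = kg·m²·s⁻²·K⁻¹
  B. m²·s⁻²
  C. T·m² = Wb·m⁻²·m² = kg·m²·s⁻²·A⁻¹
  D. [kg·m²·s⁻³·A⁻¹] · [s·A] = kg·m²·s⁻²  ← same
  E. [kg] · [m·s⁻²] = kg·m·s⁻²
Only D. matches kg·m²·s⁻².

D.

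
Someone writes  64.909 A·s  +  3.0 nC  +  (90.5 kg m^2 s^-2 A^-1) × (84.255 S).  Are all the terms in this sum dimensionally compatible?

Yes

Work out the base dimensions of each:
  64.909 A·s:  A·s = s·A
  3.0 nC:  C = s·A
  (90.5 kg m^2 s^-2 A^-1) × (84.255 S):  [kg·m²·s⁻²·A⁻¹] · [kg⁻¹·m⁻²·s³·A²] = s·A
Every term reduces to s·A.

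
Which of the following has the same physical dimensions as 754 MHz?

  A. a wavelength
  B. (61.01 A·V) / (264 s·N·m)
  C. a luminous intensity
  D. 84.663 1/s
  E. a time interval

D.

Reference: Hz = s⁻¹.
Each option:
  A. [wavelength] = m
  B. [kg·m²·s⁻³] / [kg·m²·s⁻¹] = s⁻²
  C. [luminous intensity] = cd
  D. s⁻¹  ← same
  E. [time interval] = s
Only D. matches s⁻¹.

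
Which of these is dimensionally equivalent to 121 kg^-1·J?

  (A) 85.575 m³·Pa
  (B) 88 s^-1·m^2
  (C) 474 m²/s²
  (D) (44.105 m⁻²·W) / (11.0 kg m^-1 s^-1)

Reference: J·kg⁻¹ = N·m·kg⁻¹ = m²·s⁻².
Each option:
  (A) Pa·m³ = N·m⁻²·m³ = kg·m²·s⁻²
  (B) m²·s⁻¹
  (C) m²·s⁻²  ← same
  (D) [kg·s⁻³] / [kg·m⁻¹·s⁻¹] = m·s⁻²
Only (C) matches m²·s⁻².

(C)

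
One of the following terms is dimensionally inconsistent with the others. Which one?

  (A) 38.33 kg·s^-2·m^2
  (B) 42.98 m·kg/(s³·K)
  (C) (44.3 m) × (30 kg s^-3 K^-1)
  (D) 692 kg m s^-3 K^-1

(A)

Expand each in SI base units:
  (A) kg·m²·s⁻²
  (B) kg·m·s⁻³·K⁻¹
  (C) [m] · [kg·s⁻³·K⁻¹] = kg·m·s⁻³·K⁻¹
  (D) kg·m·s⁻³·K⁻¹
All reduce to kg·m·s⁻³·K⁻¹ except (A), which is kg·m²·s⁻².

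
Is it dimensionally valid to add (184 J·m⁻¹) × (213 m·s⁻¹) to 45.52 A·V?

Yes

Work out the base dimensions of each:
  (184 J·m⁻¹) × (213 m·s⁻¹):  [kg·m·s⁻²] · [m·s⁻¹] = kg·m²·s⁻³
  45.52 A·V:  V·A = J·C⁻¹·A = kg·m²·s⁻³
Both are kg·m²·s⁻³, so they have the same dimensions and can be added.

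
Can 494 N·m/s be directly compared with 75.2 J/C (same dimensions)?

No

Reduce each to base SI dimensions:
  494 N·m/s:  N·m·s⁻¹ = kg·m·s⁻²·m·s⁻¹ = kg·m²·s⁻³
  75.2 J/C:  J·C⁻¹ = N·m·(s·A)⁻¹ = kg·m²·s⁻³·A⁻¹
kg·m²·s⁻³ ≠ kg·m²·s⁻³·A⁻¹, so they cannot be added.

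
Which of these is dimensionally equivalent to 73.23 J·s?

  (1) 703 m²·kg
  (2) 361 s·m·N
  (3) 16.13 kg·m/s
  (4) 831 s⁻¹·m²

(2)

Reference: J·s = N·m·s = kg·m²·s⁻¹.
Each option:
  (1) kg·m²
  (2) N·m·s = kg·m·s⁻²·m·s = kg·m²·s⁻¹  ← same
  (3) kg·m·s⁻¹
  (4) m²·s⁻¹
Only (2) matches kg·m²·s⁻¹.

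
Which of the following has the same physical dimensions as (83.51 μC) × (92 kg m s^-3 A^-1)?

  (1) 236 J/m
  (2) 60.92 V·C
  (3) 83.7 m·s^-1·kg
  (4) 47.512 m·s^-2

(1)

Reference: [s·A] · [kg·m·s⁻³·A⁻¹] = kg·m·s⁻².
Each option:
  (1) J·m⁻¹ = N·m·m⁻¹ = kg·m·s⁻²  ← same
  (2) C·V = s·A·J·C⁻¹ = kg·m²·s⁻²
  (3) kg·m·s⁻¹
  (4) m·s⁻²
Only (1) matches kg·m·s⁻².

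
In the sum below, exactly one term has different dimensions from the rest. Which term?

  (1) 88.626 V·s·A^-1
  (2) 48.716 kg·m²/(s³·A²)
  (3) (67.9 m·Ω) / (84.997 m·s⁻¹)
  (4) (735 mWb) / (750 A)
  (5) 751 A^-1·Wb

Expand each in SI base units:
  (1) V·s·A⁻¹ = J·C⁻¹·s·A⁻¹ = kg·m²·s⁻²·A⁻²
  (2) kg·m²·s⁻³·A⁻²
  (3) [kg·m³·s⁻³·A⁻²] / [m·s⁻¹] = kg·m²·s⁻²·A⁻²
  (4) [kg·m²·s⁻²·A⁻¹] / [A] = kg·m²·s⁻²·A⁻²
  (5) Wb·A⁻¹ = V·s·A⁻¹ = kg·m²·s⁻²·A⁻²
All reduce to kg·m²·s⁻²·A⁻² except (2), which is kg·m²·s⁻³·A⁻².

(2)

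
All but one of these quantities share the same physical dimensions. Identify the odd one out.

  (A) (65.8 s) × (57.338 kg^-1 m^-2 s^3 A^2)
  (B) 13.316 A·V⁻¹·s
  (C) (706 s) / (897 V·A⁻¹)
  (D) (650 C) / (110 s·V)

Reduce each to base SI dimensions:
  (A) [s] · [kg⁻¹·m⁻²·s³·A²] = kg⁻¹·m⁻²·s⁴·A²
  (B) A·s·V⁻¹ = A·s·(J·C⁻¹)⁻¹ = kg⁻¹·m⁻²·s⁴·A²
  (C) [s] / [kg·m²·s⁻³·A⁻²] = kg⁻¹·m⁻²·s⁴·A²
  (D) [s·A] / [kg·m²·s⁻²·A⁻¹] = kg⁻¹·m⁻²·s³·A²
All reduce to kg⁻¹·m⁻²·s⁴·A² except (D), which is kg⁻¹·m⁻²·s³·A².

(D)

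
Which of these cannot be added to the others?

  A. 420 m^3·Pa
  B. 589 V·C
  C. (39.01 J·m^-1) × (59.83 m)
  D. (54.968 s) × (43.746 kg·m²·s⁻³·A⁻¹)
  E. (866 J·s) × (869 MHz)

D.

In SI base units:
  A. Pa·m³ = N·m⁻²·m³ = kg·m²·s⁻²
  B. C·V = s·A·J·C⁻¹ = kg·m²·s⁻²
  C. [kg·m·s⁻²] · [m] = kg·m²·s⁻²
  D. [s] · [kg·m²·s⁻³·A⁻¹] = kg·m²·s⁻²·A⁻¹
  E. [kg·m²·s⁻¹] · [s⁻¹] = kg·m²·s⁻²
All reduce to kg·m²·s⁻² except D., which is kg·m²·s⁻²·A⁻¹.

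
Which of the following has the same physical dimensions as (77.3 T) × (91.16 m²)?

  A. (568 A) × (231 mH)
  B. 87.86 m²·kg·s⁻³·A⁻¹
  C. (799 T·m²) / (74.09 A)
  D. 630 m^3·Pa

A.

Reference: [kg·s⁻²·A⁻¹] · [m²] = kg·m²·s⁻²·A⁻¹.
Each option:
  A. [A] · [kg·m²·s⁻²·A⁻²] = kg·m²·s⁻²·A⁻¹  ← same
  B. kg·m²·s⁻³·A⁻¹
  C. [kg·m²·s⁻²·A⁻¹] / [A] = kg·m²·s⁻²·A⁻²
  D. Pa·m³ = N·m⁻²·m³ = kg·m²·s⁻²
Only A. matches kg·m²·s⁻²·A⁻¹.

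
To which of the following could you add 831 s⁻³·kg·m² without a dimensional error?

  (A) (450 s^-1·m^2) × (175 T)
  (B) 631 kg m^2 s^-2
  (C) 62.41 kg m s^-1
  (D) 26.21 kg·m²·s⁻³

(D)

Reference: kg·m²·s⁻³.
Each option:
  (A) [m²·s⁻¹] · [kg·s⁻²·A⁻¹] = kg·m²·s⁻³·A⁻¹
  (B) kg·m²·s⁻²
  (C) kg·m·s⁻¹
  (D) kg·m²·s⁻³  ← same
Only (D) matches kg·m²·s⁻³.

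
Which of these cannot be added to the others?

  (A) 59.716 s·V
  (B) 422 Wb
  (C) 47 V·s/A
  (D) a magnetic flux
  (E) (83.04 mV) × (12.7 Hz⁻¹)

(C)

Expand each in SI base units:
  (A) V·s = J·C⁻¹·s = kg·m²·s⁻²·A⁻¹
  (B) Wb = V·s = kg·m²·s⁻²·A⁻¹
  (C) V·s·A⁻¹ = J·C⁻¹·s·A⁻¹ = kg·m²·s⁻²·A⁻²
  (D) [magnetic flux] = kg·m²·s⁻²·A⁻¹
  (E) [kg·m²·s⁻³·A⁻¹] · [s] = kg·m²·s⁻²·A⁻¹
All reduce to kg·m²·s⁻²·A⁻¹ except (C), which is kg·m²·s⁻²·A⁻².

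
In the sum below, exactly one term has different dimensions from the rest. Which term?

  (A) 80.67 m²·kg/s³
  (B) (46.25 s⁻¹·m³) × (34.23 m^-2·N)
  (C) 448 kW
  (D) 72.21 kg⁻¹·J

(D)

In SI base units:
  (A) kg·m²·s⁻³
  (B) [m³·s⁻¹] · [kg·m⁻¹·s⁻²] = kg·m²·s⁻³
  (C) W = J·s⁻¹ = kg·m²·s⁻³
  (D) J·kg⁻¹ = N·m·kg⁻¹ = m²·s⁻²
All reduce to kg·m²·s⁻³ except (D), which is m²·s⁻².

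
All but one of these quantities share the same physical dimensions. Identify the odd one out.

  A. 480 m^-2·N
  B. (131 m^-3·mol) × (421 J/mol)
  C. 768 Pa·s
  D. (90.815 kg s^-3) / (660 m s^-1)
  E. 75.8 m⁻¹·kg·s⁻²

Reduce each to base SI dimensions:
  A. N·m⁻² = kg·m·s⁻²·m⁻² = kg·m⁻¹·s⁻²
  B. [m⁻³·mol] · [kg·m²·s⁻²·mol⁻¹] = kg·m⁻¹·s⁻²
  C. Pa·s = N·m⁻²·s = kg·m⁻¹·s⁻¹
  D. [kg·s⁻³] / [m·s⁻¹] = kg·m⁻¹·s⁻²
  E. kg·m⁻¹·s⁻²
All reduce to kg·m⁻¹·s⁻² except C., which is kg·m⁻¹·s⁻¹.

C.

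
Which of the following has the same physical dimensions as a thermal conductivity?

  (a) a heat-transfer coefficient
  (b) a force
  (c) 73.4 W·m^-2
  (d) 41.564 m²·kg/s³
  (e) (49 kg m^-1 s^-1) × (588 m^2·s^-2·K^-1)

Reference: [thermal conductivity] = kg·m·s⁻³·K⁻¹.
Each option:
  (a) [heat-transfer coefficient] = kg·s⁻³·K⁻¹
  (b) [force] = kg·m·s⁻²
  (c) W·m⁻² = J·s⁻¹·m⁻² = kg·s⁻³
  (d) kg·m²·s⁻³
  (e) [kg·m⁻¹·s⁻¹] · [m²·s⁻²·K⁻¹] = kg·m·s⁻³·K⁻¹  ← same
Only (e) matches kg·m·s⁻³·K⁻¹.

(e)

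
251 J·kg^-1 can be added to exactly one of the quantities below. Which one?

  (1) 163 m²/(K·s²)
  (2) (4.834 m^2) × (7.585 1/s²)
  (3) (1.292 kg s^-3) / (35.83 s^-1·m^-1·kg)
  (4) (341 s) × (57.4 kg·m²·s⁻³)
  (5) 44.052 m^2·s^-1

Reference: J·kg⁻¹ = N·m·kg⁻¹ = m²·s⁻².
Each option:
  (1) m²·s⁻²·K⁻¹
  (2) [m²] · [s⁻²] = m²·s⁻²  ← same
  (3) [kg·s⁻³] / [kg·m⁻¹·s⁻¹] = m·s⁻²
  (4) [s] · [kg·m²·s⁻³] = kg·m²·s⁻²
  (5) m²·s⁻¹
Only (2) matches m²·s⁻².

(2)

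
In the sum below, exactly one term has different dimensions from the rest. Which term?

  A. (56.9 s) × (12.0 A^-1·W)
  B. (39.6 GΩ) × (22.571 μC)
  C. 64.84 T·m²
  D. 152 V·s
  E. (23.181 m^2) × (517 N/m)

Expand each in SI base units:
  A. [s] · [kg·m²·s⁻³·A⁻¹] = kg·m²·s⁻²·A⁻¹
  B. [kg·m²·s⁻³·A⁻²] · [s·A] = kg·m²·s⁻²·A⁻¹
  C. T·m² = Wb·m⁻²·m² = kg·m²·s⁻²·A⁻¹
  D. V·s = J·C⁻¹·s = kg·m²·s⁻²·A⁻¹
  E. [m²] · [kg·s⁻²] = kg·m²·s⁻²
All reduce to kg·m²·s⁻²·A⁻¹ except E., which is kg·m²·s⁻².

E.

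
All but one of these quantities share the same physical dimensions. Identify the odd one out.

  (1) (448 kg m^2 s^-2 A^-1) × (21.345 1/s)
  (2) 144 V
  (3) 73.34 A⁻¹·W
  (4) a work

(4)

Expand each in SI base units:
  (1) [kg·m²·s⁻²·A⁻¹] · [s⁻¹] = kg·m²·s⁻³·A⁻¹
  (2) V = J·C⁻¹ = kg·m²·s⁻³·A⁻¹
  (3) W·A⁻¹ = J·s⁻¹·A⁻¹ = kg·m²·s⁻³·A⁻¹
  (4) [work] = kg·m²·s⁻²
All reduce to kg·m²·s⁻³·A⁻¹ except (4), which is kg·m²·s⁻².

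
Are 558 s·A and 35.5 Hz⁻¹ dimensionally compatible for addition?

Expand each in SI base units:
  558 s·A:  A·s = s·A
  35.5 Hz⁻¹:  Hz⁻¹ = (s⁻¹)⁻¹ = s
s·A ≠ s, so they cannot be added.

No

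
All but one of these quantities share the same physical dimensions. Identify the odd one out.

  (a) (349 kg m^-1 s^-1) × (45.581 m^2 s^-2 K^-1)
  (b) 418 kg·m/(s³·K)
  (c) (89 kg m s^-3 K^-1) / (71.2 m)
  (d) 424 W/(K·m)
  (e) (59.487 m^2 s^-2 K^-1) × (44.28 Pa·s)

In SI base units:
  (a) [kg·m⁻¹·s⁻¹] · [m²·s⁻²·K⁻¹] = kg·m·s⁻³·K⁻¹
  (b) kg·m·s⁻³·K⁻¹
  (c) [kg·m·s⁻³·K⁻¹] / [m] = kg·s⁻³·K⁻¹
  (d) W·m⁻¹·K⁻¹ = J·s⁻¹·m⁻¹·K⁻¹ = kg·m·s⁻³·K⁻¹
  (e) [m²·s⁻²·K⁻¹] · [kg·m⁻¹·s⁻¹] = kg·m·s⁻³·K⁻¹
All reduce to kg·m·s⁻³·K⁻¹ except (c), which is kg·s⁻³·K⁻¹.

(c)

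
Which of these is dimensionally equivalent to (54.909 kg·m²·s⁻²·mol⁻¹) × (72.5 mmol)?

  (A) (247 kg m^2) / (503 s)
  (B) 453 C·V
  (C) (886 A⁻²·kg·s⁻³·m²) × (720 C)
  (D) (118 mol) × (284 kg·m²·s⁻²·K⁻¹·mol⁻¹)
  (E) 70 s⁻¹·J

(B)

Reference: [kg·m²·s⁻²·mol⁻¹] · [mol] = kg·m²·s⁻².
Each option:
  (A) [kg·m²] / [s] = kg·m²·s⁻¹
  (B) C·V = s·A·J·C⁻¹ = kg·m²·s⁻²  ← same
  (C) [kg·m²·s⁻³·A⁻²] · [s·A] = kg·m²·s⁻²·A⁻¹
  (D) [mol] · [kg·m²·s⁻²·K⁻¹·mol⁻¹] = kg·m²·s⁻²·K⁻¹
  (E) J·s⁻¹ = N·m·s⁻¹ = kg·m²·s⁻³
Only (B) matches kg·m²·s⁻².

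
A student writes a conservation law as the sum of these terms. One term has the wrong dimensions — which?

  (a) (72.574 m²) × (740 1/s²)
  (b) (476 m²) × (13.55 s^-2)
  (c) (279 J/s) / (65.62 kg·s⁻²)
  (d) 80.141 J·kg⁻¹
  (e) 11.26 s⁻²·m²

Expand each in SI base units:
  (a) [m²] · [s⁻²] = m²·s⁻²
  (b) [m²] · [s⁻²] = m²·s⁻²
  (c) [kg·m²·s⁻³] / [kg·s⁻²] = m²·s⁻¹
  (d) J·kg⁻¹ = N·m·kg⁻¹ = m²·s⁻²
  (e) m²·s⁻²
All reduce to m²·s⁻² except (c), which is m²·s⁻¹.

(c)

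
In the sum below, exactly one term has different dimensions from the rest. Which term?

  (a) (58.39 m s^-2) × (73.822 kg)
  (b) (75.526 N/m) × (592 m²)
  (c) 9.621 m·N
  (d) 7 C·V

(a)

Expand each in SI base units:
  (a) [m·s⁻²] · [kg] = kg·m·s⁻²
  (b) [kg·s⁻²] · [m²] = kg·m²·s⁻²
  (c) N·m = kg·m·s⁻²·m = kg·m²·s⁻²
  (d) C·V = s·A·J·C⁻¹ = kg·m²·s⁻²
All reduce to kg·m²·s⁻² except (a), which is kg·m·s⁻².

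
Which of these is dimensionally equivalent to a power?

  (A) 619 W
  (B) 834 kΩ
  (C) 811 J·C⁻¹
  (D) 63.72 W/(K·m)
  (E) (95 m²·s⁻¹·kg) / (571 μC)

Reference: [power] = kg·m²·s⁻³.
Each option:
  (A) W = J·s⁻¹ = kg·m²·s⁻³  ← same
  (B) Ω = V·A⁻¹ = kg·m²·s⁻³·A⁻²
  (C) J·C⁻¹ = N·m·(s·A)⁻¹ = kg·m²·s⁻³·A⁻¹
  (D) W·m⁻¹·K⁻¹ = J·s⁻¹·m⁻¹·K⁻¹ = kg·m·s⁻³·K⁻¹
  (E) [kg·m²·s⁻¹] / [s·A] = kg·m²·s⁻²·A⁻¹
Only (A) matches kg·m²·s⁻³.

(A)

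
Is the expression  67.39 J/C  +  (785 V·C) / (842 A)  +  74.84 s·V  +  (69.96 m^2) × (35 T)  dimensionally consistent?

No

Expand each in SI base units:
  67.39 J/C:  J·C⁻¹ = N·m·(s·A)⁻¹ = kg·m²·s⁻³·A⁻¹
  (785 V·C) / (842 A):  [kg·m²·s⁻²] / [A] = kg·m²·s⁻²·A⁻¹
  74.84 s·V:  V·s = J·C⁻¹·s = kg·m²·s⁻²·A⁻¹
  (69.96 m^2) × (35 T):  [m²] · [kg·s⁻²·A⁻¹] = kg·m²·s⁻²·A⁻¹
The terms do not share a single dimension (kg·m²·s⁻²·A⁻¹ vs kg·m²·s⁻³·A⁻¹).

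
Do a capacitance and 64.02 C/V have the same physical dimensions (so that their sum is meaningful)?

Yes

Expand each in SI base units:
  a capacitance:  [capacitance] = kg⁻¹·m⁻²·s⁴·A²
  64.02 C/V:  C·V⁻¹ = s·A·(J·C⁻¹)⁻¹ = kg⁻¹·m⁻²·s⁴·A²
Both are kg⁻¹·m⁻²·s⁴·A², so they have the same dimensions and can be added.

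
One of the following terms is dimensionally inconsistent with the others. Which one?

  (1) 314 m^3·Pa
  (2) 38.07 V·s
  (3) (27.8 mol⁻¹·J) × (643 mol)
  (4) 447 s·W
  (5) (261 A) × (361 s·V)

(2)

Expand each in SI base units:
  (1) Pa·m³ = N·m⁻²·m³ = kg·m²·s⁻²
  (2) V·s = J·C⁻¹·s = kg·m²·s⁻²·A⁻¹
  (3) [kg·m²·s⁻²·mol⁻¹] · [mol] = kg·m²·s⁻²
  (4) W·s = J·s⁻¹·s = kg·m²·s⁻²
  (5) [A] · [kg·m²·s⁻²·A⁻¹] = kg·m²·s⁻²
All reduce to kg·m²·s⁻² except (2), which is kg·m²·s⁻²·A⁻¹.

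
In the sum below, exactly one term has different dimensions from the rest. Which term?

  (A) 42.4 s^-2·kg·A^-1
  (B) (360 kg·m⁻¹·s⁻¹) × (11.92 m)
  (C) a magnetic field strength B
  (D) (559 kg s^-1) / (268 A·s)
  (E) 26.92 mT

(B)

Dimensions:
  (A) kg·s⁻²·A⁻¹
  (B) [kg·m⁻¹·s⁻¹] · [m] = kg·s⁻¹
  (C) [magnetic field strength B] = kg·s⁻²·A⁻¹
  (D) [kg·s⁻¹] / [s·A] = kg·s⁻²·A⁻¹
  (E) T = Wb·m⁻² = kg·s⁻²·A⁻¹
All reduce to kg·s⁻²·A⁻¹ except (B), which is kg·s⁻¹.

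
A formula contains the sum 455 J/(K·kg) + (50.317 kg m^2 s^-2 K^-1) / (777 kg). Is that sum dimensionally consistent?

Yes

In SI base units:
  455 J/(K·kg):  J·kg⁻¹·K⁻¹ = N·m·kg⁻¹·K⁻¹ = m²·s⁻²·K⁻¹
  (50.317 kg m^2 s^-2 K^-1) / (777 kg):  [kg·m²·s⁻²·K⁻¹] / [kg] = m²·s⁻²·K⁻¹
Both are m²·s⁻²·K⁻¹, so they have the same dimensions and can be added.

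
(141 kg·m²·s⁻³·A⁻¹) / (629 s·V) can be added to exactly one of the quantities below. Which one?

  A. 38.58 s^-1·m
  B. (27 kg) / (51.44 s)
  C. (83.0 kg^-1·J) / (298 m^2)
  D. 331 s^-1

D.

Reference: [kg·m²·s⁻³·A⁻¹] / [kg·m²·s⁻²·A⁻¹] = s⁻¹.
Each option:
  A. m·s⁻¹
  B. [kg] / [s] = kg·s⁻¹
  C. [m²·s⁻²] / [m²] = s⁻²
  D. s⁻¹  ← same
Only D. matches s⁻¹.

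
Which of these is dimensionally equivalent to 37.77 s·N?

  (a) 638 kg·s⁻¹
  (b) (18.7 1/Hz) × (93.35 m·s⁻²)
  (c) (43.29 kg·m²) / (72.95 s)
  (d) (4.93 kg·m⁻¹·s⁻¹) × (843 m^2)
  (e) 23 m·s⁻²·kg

(d)

Reference: N·s = kg·m·s⁻²·s = kg·m·s⁻¹.
Each option:
  (a) kg·s⁻¹
  (b) [s] · [m·s⁻²] = m·s⁻¹
  (c) [kg·m²] / [s] = kg·m²·s⁻¹
  (d) [kg·m⁻¹·s⁻¹] · [m²] = kg·m·s⁻¹  ← same
  (e) kg·m·s⁻²
Only (d) matches kg·m·s⁻¹.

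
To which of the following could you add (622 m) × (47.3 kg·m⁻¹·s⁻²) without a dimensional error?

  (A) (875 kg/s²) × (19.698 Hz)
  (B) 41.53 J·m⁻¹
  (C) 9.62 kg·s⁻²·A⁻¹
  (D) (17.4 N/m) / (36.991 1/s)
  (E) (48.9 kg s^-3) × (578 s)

(E)

Reference: [m] · [kg·m⁻¹·s⁻²] = kg·s⁻².
Each option:
  (A) [kg·s⁻²] · [s⁻¹] = kg·s⁻³
  (B) J·m⁻¹ = N·m·m⁻¹ = kg·m·s⁻²
  (C) kg·s⁻²·A⁻¹
  (D) [kg·s⁻²] / [s⁻¹] = kg·s⁻¹
  (E) [kg·s⁻³] · [s] = kg·s⁻²  ← same
Only (E) matches kg·s⁻².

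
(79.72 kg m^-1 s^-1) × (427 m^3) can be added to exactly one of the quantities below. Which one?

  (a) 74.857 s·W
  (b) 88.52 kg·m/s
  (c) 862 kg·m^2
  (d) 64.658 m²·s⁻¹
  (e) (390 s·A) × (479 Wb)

Reference: [kg·m⁻¹·s⁻¹] · [m³] = kg·m²·s⁻¹.
Each option:
  (a) W·s = J·s⁻¹·s = kg·m²·s⁻²
  (b) kg·m·s⁻¹
  (c) kg·m²
  (d) m²·s⁻¹
  (e) [s·A] · [kg·m²·s⁻²·A⁻¹] = kg·m²·s⁻¹  ← same
Only (e) matches kg·m²·s⁻¹.

(e)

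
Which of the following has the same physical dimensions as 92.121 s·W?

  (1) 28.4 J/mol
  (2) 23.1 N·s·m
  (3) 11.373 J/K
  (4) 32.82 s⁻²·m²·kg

(4)

Reference: W·s = J·s⁻¹·s = kg·m²·s⁻².
Each option:
  (1) J·mol⁻¹ = N·m·mol⁻¹ = kg·m²·s⁻²·mol⁻¹
  (2) N·m·s = kg·m·s⁻²·m·s = kg·m²·s⁻¹
  (3) J·K⁻¹ = N·m·K⁻¹ = kg·m²·s⁻²·K⁻¹
  (4) kg·m²·s⁻²  ← same
Only (4) matches kg·m²·s⁻².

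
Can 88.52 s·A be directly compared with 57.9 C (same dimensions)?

Yes

Work out the base dimensions of each:
  88.52 s·A:  A·s = s·A
  57.9 C:  C = s·A
Both are s·A, so they have the same dimensions and can be added.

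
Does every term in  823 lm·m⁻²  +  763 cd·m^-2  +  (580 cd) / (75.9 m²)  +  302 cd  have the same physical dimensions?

In SI base units:
  823 lm·m⁻²:  lm·m⁻² = cd·m⁻² = m⁻²·cd
  763 cd·m^-2:  cd·m⁻² = m⁻²·cd
  (580 cd) / (75.9 m²):  [cd] / [m²] = m⁻²·cd
  302 cd:  cd
The terms do not share a single dimension (cd vs m⁻²·cd).

No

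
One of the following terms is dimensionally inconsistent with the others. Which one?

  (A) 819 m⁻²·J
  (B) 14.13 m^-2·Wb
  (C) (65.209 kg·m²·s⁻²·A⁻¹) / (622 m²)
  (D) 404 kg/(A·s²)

(A)

Expand each in SI base units:
  (A) J·m⁻² = N·m·m⁻² = kg·s⁻²
  (B) Wb·m⁻² = V·s·m⁻² = kg·s⁻²·A⁻¹
  (C) [kg·m²·s⁻²·A⁻¹] / [m²] = kg·s⁻²·A⁻¹
  (D) kg·s⁻²·A⁻¹
All reduce to kg·s⁻²·A⁻¹ except (A), which is kg·s⁻².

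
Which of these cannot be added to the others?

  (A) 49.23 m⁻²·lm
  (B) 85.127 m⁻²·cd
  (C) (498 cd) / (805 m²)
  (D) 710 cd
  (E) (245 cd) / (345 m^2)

(D)

In SI base units:
  (A) lm·m⁻² = cd·m⁻² = m⁻²·cd
  (B) cd·m⁻² = m⁻²·cd
  (C) [cd] / [m²] = m⁻²·cd
  (D) cd
  (E) [cd] / [m²] = m⁻²·cd
All reduce to m⁻²·cd except (D), which is cd.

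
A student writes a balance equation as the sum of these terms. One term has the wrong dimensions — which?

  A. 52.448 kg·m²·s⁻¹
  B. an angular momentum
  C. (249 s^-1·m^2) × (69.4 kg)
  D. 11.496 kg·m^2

D.

Expand each in SI base units:
  A. kg·m²·s⁻¹
  B. [angular momentum] = kg·m²·s⁻¹
  C. [m²·s⁻¹] · [kg] = kg·m²·s⁻¹
  D. kg·m²
All reduce to kg·m²·s⁻¹ except D., which is kg·m².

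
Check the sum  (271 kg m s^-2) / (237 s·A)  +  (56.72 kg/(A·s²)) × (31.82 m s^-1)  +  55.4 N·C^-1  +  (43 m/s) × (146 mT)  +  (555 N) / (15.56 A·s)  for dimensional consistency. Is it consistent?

In SI base units:
  (271 kg m s^-2) / (237 s·A):  [kg·m·s⁻²] / [s·A] = kg·m·s⁻³·A⁻¹
  (56.72 kg/(A·s²)) × (31.82 m s^-1):  [kg·s⁻²·A⁻¹] · [m·s⁻¹] = kg·m·s⁻³·A⁻¹
  55.4 N·C^-1:  N·C⁻¹ = kg·m·s⁻²·(s·A)⁻¹ = kg·m·s⁻³·A⁻¹
  (43 m/s) × (146 mT):  [m·s⁻¹] · [kg·s⁻²·A⁻¹] = kg·m·s⁻³·A⁻¹
  (555 N) / (15.56 A·s):  [kg·m·s⁻²] / [s·A] = kg·m·s⁻³·A⁻¹
Every term reduces to kg·m·s⁻³·A⁻¹.

Yes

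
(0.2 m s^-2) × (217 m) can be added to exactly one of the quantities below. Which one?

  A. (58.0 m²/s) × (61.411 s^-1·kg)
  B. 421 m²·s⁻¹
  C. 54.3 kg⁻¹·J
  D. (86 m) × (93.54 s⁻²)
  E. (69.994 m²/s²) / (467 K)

C.

Reference: [m·s⁻²] · [m] = m²·s⁻².
Each option:
  A. [m²·s⁻¹] · [kg·s⁻¹] = kg·m²·s⁻²
  B. m²·s⁻¹
  C. J·kg⁻¹ = N·m·kg⁻¹ = m²·s⁻²  ← same
  D. [m] · [s⁻²] = m·s⁻²
  E. [m²·s⁻²] / [K] = m²·s⁻²·K⁻¹
Only C. matches m²·s⁻².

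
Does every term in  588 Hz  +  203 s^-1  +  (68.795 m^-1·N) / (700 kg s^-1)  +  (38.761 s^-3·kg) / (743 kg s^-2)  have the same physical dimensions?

Dimensions:
  588 Hz:  Hz = s⁻¹
  203 s^-1:  s⁻¹
  (68.795 m^-1·N) / (700 kg s^-1):  [kg·s⁻²] / [kg·s⁻¹] = s⁻¹
  (38.761 s^-3·kg) / (743 kg s^-2):  [kg·s⁻³] / [kg·s⁻²] = s⁻¹
Every term reduces to s⁻¹.

Yes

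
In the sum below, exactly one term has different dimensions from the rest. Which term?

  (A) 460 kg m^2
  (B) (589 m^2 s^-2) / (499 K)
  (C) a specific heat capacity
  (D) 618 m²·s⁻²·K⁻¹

(A)

Work out the base dimensions of each:
  (A) kg·m²
  (B) [m²·s⁻²] / [K] = m²·s⁻²·K⁻¹
  (C) [specific heat capacity] = m²·s⁻²·K⁻¹
  (D) m²·s⁻²·K⁻¹
All reduce to m²·s⁻²·K⁻¹ except (A), which is kg·m².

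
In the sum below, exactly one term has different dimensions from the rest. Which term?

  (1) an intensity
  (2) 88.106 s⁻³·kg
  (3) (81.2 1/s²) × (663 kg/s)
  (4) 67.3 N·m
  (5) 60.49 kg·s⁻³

Work out the base dimensions of each:
  (1) [intensity] = kg·s⁻³
  (2) kg·s⁻³
  (3) [s⁻²] · [kg·s⁻¹] = kg·s⁻³
  (4) N·m = kg·m·s⁻²·m = kg·m²·s⁻²
  (5) kg·s⁻³
All reduce to kg·s⁻³ except (4), which is kg·m²·s⁻².

(4)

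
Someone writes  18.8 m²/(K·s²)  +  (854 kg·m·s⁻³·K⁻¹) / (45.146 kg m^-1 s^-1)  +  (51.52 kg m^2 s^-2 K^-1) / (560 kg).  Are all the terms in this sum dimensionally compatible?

Yes

Work out the base dimensions of each:
  18.8 m²/(K·s²):  m²·s⁻²·K⁻¹
  (854 kg·m·s⁻³·K⁻¹) / (45.146 kg m^-1 s^-1):  [kg·m·s⁻³·K⁻¹] / [kg·m⁻¹·s⁻¹] = m²·s⁻²·K⁻¹
  (51.52 kg m^2 s^-2 K^-1) / (560 kg):  [kg·m²·s⁻²·K⁻¹] / [kg] = m²·s⁻²·K⁻¹
Every term reduces to m²·s⁻²·K⁻¹.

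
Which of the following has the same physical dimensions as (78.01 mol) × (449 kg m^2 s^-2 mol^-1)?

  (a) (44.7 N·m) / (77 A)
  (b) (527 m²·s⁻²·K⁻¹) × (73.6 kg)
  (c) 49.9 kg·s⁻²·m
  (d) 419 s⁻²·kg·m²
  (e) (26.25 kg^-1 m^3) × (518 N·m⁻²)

Reference: [mol] · [kg·m²·s⁻²·mol⁻¹] = kg·m²·s⁻².
Each option:
  (a) [kg·m²·s⁻²] / [A] = kg·m²·s⁻²·A⁻¹
  (b) [m²·s⁻²·K⁻¹] · [kg] = kg·m²·s⁻²·K⁻¹
  (c) kg·m·s⁻²
  (d) kg·m²·s⁻²  ← same
  (e) [kg⁻¹·m³] · [kg·m⁻¹·s⁻²] = m²·s⁻²
Only (d) matches kg·m²·s⁻².

(d)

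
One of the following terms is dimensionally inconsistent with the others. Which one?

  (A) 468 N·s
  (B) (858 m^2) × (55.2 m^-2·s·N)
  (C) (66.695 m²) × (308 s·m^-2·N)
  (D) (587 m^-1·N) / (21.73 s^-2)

Reduce each to base SI dimensions:
  (A) N·s = kg·m·s⁻²·s = kg·m·s⁻¹
  (B) [m²] · [kg·m⁻¹·s⁻¹] = kg·m·s⁻¹
  (C) [m²] · [kg·m⁻¹·s⁻¹] = kg·m·s⁻¹
  (D) [kg·s⁻²] / [s⁻²] = kg
All reduce to kg·m·s⁻¹ except (D), which is kg.

(D)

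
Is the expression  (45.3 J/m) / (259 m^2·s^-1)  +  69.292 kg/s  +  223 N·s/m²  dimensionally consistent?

Work out the base dimensions of each:
  (45.3 J/m) / (259 m^2·s^-1):  [kg·m·s⁻²] / [m²·s⁻¹] = kg·m⁻¹·s⁻¹
  69.292 kg/s:  kg·s⁻¹
  223 N·s/m²:  N·s·m⁻² = kg·m·s⁻²·s·m⁻² = kg·m⁻¹·s⁻¹
The terms do not share a single dimension (kg·m⁻¹·s⁻¹ vs kg·s⁻¹).

No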